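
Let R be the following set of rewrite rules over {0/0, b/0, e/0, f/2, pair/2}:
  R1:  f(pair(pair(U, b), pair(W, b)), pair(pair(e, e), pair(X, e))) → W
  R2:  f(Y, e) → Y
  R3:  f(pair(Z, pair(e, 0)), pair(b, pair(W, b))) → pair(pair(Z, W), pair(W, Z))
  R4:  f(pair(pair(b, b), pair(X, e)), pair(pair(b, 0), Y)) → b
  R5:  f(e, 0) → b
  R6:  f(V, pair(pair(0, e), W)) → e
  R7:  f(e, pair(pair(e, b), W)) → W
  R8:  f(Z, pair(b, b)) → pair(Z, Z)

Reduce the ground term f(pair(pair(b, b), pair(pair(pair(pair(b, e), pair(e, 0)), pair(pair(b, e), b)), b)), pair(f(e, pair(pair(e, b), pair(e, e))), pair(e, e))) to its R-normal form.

pair(pair(pair(b, e), pair(e, 0)), pair(pair(b, e), b))

1. f(pair(pair(b, b), pair(pair(pair(pair(b, e), pair(e, 0)), pair(pair(b, e), b)), b)), pair(f(e, pair(pair(e, b), pair(e, e))), pair(e, e)))  →  f(pair(pair(b, b), pair(pair(pair(pair(b, e), pair(e, 0)), pair(pair(b, e), b)), b)), pair(pair(e, e), pair(e, e)))   [R7 at 2.1]
2. f(pair(pair(b, b), pair(pair(pair(pair(b, e), pair(e, 0)), pair(pair(b, e), b)), b)), pair(pair(e, e), pair(e, e)))  →  pair(pair(pair(b, e), pair(e, 0)), pair(pair(b, e), b))   [R1 at ε]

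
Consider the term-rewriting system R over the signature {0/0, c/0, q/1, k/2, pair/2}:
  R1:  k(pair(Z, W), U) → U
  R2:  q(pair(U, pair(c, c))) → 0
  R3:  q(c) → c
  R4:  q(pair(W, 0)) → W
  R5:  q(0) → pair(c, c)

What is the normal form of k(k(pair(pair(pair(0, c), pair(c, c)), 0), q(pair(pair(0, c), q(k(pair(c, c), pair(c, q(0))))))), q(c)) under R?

c

1. k(k(pair(pair(pair(0, c), pair(c, c)), 0), q(pair(pair(0, c), q(k(pair(c, c), pair(c, q(0))))))), q(c))  →  k(q(pair(pair(0, c), q(k(pair(c, c), pair(c, q(0)))))), q(c))   [R1 at 1]
2. k(q(pair(pair(0, c), q(k(pair(c, c), pair(c, q(0)))))), q(c))  →  k(q(pair(pair(0, c), q(pair(c, q(0))))), q(c))   [R1 at 1.1.2.1]
3. k(q(pair(pair(0, c), q(pair(c, q(0))))), q(c))  →  k(q(pair(pair(0, c), q(pair(c, pair(c, c))))), q(c))   [R5 at 1.1.2.1.2]
4. k(q(pair(pair(0, c), q(pair(c, pair(c, c))))), q(c))  →  k(q(pair(pair(0, c), 0)), q(c))   [R2 at 1.1.2]
5. k(q(pair(pair(0, c), 0)), q(c))  →  k(pair(0, c), q(c))   [R4 at 1]
6. k(pair(0, c), q(c))  →  q(c)   [R1 at ε]
7. q(c)  →  c   [R3 at ε]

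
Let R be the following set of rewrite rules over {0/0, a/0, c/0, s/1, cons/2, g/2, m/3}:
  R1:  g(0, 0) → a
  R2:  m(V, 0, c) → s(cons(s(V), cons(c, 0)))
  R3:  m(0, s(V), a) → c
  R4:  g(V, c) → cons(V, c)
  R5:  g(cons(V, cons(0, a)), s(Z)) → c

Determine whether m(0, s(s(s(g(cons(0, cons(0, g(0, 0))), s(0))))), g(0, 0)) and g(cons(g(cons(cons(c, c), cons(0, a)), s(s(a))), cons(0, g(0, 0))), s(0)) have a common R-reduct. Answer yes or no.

yes — NF(t₁) = c, NF(t₂) = c

Reduce t₁ = m(0, s(s(s(g(cons(0, cons(0, g(0, 0))), s(0))))), g(0, 0)):
1. m(0, s(s(s(g(cons(0, cons(0, g(0, 0))), s(0))))), g(0, 0))  →  m(0, s(s(s(g(cons(0, cons(0, a)), s(0))))), g(0, 0))   [R1 at 2.1.1.1.1.2.2]
2. m(0, s(s(s(g(cons(0, cons(0, a)), s(0))))), g(0, 0))  →  m(0, s(s(s(c))), g(0, 0))   [R5 at 2.1.1.1]
3. m(0, s(s(s(c))), g(0, 0))  →  m(0, s(s(s(c))), a)   [R1 at 3]
4. m(0, s(s(s(c))), a)  →  c   [R3 at ε]

Reduce t₂ = g(cons(g(cons(cons(c, c), cons(0, a)), s(s(a))), cons(0, g(0, 0))), s(0)):
1. g(cons(g(cons(cons(c, c), cons(0, a)), s(s(a))), cons(0, g(0, 0))), s(0))  →  g(cons(c, cons(0, g(0, 0))), s(0))   [R5 at 1.1]
2. g(cons(c, cons(0, g(0, 0))), s(0))  →  g(cons(c, cons(0, a)), s(0))   [R1 at 1.2.2]
3. g(cons(c, cons(0, a)), s(0))  →  c   [R5 at ε]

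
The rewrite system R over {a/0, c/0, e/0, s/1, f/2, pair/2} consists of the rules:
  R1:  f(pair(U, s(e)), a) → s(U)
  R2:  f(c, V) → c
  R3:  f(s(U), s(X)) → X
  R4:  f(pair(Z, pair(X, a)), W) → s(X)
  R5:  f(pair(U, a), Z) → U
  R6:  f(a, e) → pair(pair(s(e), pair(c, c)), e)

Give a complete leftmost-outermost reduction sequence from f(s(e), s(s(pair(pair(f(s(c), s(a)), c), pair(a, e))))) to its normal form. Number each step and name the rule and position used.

1. f(s(e), s(s(pair(pair(f(s(c), s(a)), c), pair(a, e)))))  →  s(pair(pair(f(s(c), s(a)), c), pair(a, e)))   [R3 at ε]
2. s(pair(pair(f(s(c), s(a)), c), pair(a, e)))  →  s(pair(pair(a, c), pair(a, e)))   [R3 at 1.1.1]

s(pair(pair(a, c), pair(a, e)))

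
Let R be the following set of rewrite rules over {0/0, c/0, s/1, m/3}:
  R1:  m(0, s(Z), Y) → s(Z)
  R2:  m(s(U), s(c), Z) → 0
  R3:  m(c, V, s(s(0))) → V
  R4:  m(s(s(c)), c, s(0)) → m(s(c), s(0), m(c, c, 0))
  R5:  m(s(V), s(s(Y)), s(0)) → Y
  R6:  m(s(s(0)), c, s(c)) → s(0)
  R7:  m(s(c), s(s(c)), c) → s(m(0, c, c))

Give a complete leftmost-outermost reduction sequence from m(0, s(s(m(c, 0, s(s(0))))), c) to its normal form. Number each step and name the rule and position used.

s(s(0))

1. m(0, s(s(m(c, 0, s(s(0))))), c)  →  s(s(m(c, 0, s(s(0)))))   [R1 at ε]
2. s(s(m(c, 0, s(s(0)))))  →  s(s(0))   [R3 at 1.1]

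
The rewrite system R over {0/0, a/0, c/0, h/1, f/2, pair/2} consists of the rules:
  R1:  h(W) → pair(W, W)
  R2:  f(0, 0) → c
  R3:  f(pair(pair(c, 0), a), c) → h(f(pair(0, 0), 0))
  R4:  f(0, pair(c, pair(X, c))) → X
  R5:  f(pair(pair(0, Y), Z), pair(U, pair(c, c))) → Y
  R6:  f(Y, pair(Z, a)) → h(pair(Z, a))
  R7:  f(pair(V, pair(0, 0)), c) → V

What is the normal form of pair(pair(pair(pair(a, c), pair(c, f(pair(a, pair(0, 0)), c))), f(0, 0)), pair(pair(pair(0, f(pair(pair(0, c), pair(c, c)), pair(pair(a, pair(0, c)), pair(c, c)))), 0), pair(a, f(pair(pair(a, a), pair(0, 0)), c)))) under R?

pair(pair(pair(pair(a, c), pair(c, a)), c), pair(pair(pair(0, c), 0), pair(a, pair(a, a))))

1. pair(pair(pair(pair(a, c), pair(c, f(pair(a, pair(0, 0)), c))), f(0, 0)), pair(pair(pair(0, f(pair(pair(0, c), pair(c, c)), pair(pair(a, pair(0, c)), pair(c, c)))), 0), pair(a, f(pair(pair(a, a), pair(0, 0)), c))))  →  pair(pair(pair(pair(a, c), pair(c, a)), f(0, 0)), pair(pair(pair(0, f(pair(pair(0, c), pair(c, c)), pair(pair(a, pair(0, c)), pair(c, c)))), 0), pair(a, f(pair(pair(a, a), pair(0, 0)), c))))   [R7 at 1.1.2.2]
2. pair(pair(pair(pair(a, c), pair(c, a)), f(0, 0)), pair(pair(pair(0, f(pair(pair(0, c), pair(c, c)), pair(pair(a, pair(0, c)), pair(c, c)))), 0), pair(a, f(pair(pair(a, a), pair(0, 0)), c))))  →  pair(pair(pair(pair(a, c), pair(c, a)), c), pair(pair(pair(0, f(pair(pair(0, c), pair(c, c)), pair(pair(a, pair(0, c)), pair(c, c)))), 0), pair(a, f(pair(pair(a, a), pair(0, 0)), c))))   [R2 at 1.2]
3. pair(pair(pair(pair(a, c), pair(c, a)), c), pair(pair(pair(0, f(pair(pair(0, c), pair(c, c)), pair(pair(a, pair(0, c)), pair(c, c)))), 0), pair(a, f(pair(pair(a, a), pair(0, 0)), c))))  →  pair(pair(pair(pair(a, c), pair(c, a)), c), pair(pair(pair(0, c), 0), pair(a, f(pair(pair(a, a), pair(0, 0)), c))))   [R5 at 2.1.1.2]
4. pair(pair(pair(pair(a, c), pair(c, a)), c), pair(pair(pair(0, c), 0), pair(a, f(pair(pair(a, a), pair(0, 0)), c))))  →  pair(pair(pair(pair(a, c), pair(c, a)), c), pair(pair(pair(0, c), 0), pair(a, pair(a, a))))   [R7 at 2.2.2]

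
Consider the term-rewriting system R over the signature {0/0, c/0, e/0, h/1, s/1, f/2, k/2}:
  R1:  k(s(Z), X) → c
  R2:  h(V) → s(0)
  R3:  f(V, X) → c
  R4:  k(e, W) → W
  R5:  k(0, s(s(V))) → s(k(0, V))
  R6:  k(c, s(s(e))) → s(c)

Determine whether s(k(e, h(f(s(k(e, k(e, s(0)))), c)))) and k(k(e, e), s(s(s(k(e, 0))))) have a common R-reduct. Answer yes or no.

no — NF(t₁) = s(s(0)), NF(t₂) = s(s(s(0)))

Reduce t₁ = s(k(e, h(f(s(k(e, k(e, s(0)))), c)))):
1. s(k(e, h(f(s(k(e, k(e, s(0)))), c))))  →  s(h(f(s(k(e, k(e, s(0)))), c)))   [R4 at 1]
2. s(h(f(s(k(e, k(e, s(0)))), c)))  →  s(s(0))   [R2 at 1]

Reduce t₂ = k(k(e, e), s(s(s(k(e, 0))))):
1. k(k(e, e), s(s(s(k(e, 0)))))  →  k(e, s(s(s(k(e, 0)))))   [R4 at 1]
2. k(e, s(s(s(k(e, 0)))))  →  s(s(s(k(e, 0))))   [R4 at ε]
3. s(s(s(k(e, 0))))  →  s(s(s(0)))   [R4 at 1.1.1]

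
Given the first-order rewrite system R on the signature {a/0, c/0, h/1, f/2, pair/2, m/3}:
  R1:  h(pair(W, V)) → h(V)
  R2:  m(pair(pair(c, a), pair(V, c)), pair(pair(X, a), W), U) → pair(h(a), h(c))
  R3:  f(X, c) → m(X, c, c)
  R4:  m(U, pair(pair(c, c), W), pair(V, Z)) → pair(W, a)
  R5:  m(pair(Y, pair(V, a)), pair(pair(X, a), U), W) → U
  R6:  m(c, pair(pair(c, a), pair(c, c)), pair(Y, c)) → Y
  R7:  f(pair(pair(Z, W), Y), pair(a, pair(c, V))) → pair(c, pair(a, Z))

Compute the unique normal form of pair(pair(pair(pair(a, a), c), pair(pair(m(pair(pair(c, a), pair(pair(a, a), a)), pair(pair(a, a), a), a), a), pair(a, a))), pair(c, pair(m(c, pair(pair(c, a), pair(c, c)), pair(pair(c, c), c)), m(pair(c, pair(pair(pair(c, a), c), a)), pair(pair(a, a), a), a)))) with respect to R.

pair(pair(pair(pair(a, a), c), pair(pair(a, a), pair(a, a))), pair(c, pair(pair(c, c), a)))

1. pair(pair(pair(pair(a, a), c), pair(pair(m(pair(pair(c, a), pair(pair(a, a), a)), pair(pair(a, a), a), a), a), pair(a, a))), pair(c, pair(m(c, pair(pair(c, a), pair(c, c)), pair(pair(c, c), c)), m(pair(c, pair(pair(pair(c, a), c), a)), pair(pair(a, a), a), a))))  →  pair(pair(pair(pair(a, a), c), pair(pair(a, a), pair(a, a))), pair(c, pair(m(c, pair(pair(c, a), pair(c, c)), pair(pair(c, c), c)), m(pair(c, pair(pair(pair(c, a), c), a)), pair(pair(a, a), a), a))))   [R5 at 1.2.1.1]
2. pair(pair(pair(pair(a, a), c), pair(pair(a, a), pair(a, a))), pair(c, pair(m(c, pair(pair(c, a), pair(c, c)), pair(pair(c, c), c)), m(pair(c, pair(pair(pair(c, a), c), a)), pair(pair(a, a), a), a))))  →  pair(pair(pair(pair(a, a), c), pair(pair(a, a), pair(a, a))), pair(c, pair(pair(c, c), m(pair(c, pair(pair(pair(c, a), c), a)), pair(pair(a, a), a), a))))   [R6 at 2.2.1]
3. pair(pair(pair(pair(a, a), c), pair(pair(a, a), pair(a, a))), pair(c, pair(pair(c, c), m(pair(c, pair(pair(pair(c, a), c), a)), pair(pair(a, a), a), a))))  →  pair(pair(pair(pair(a, a), c), pair(pair(a, a), pair(a, a))), pair(c, pair(pair(c, c), a)))   [R5 at 2.2.2]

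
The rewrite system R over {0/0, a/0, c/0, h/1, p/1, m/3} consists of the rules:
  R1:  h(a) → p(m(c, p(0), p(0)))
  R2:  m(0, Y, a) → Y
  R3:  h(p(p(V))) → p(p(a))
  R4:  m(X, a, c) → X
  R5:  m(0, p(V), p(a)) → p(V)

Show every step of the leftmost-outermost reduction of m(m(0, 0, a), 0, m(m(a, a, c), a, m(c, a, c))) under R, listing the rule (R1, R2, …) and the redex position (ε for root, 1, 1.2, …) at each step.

1. m(m(0, 0, a), 0, m(m(a, a, c), a, m(c, a, c)))  →  m(0, 0, m(m(a, a, c), a, m(c, a, c)))   [R2 at 1]
2. m(0, 0, m(m(a, a, c), a, m(c, a, c)))  →  m(0, 0, m(a, a, m(c, a, c)))   [R4 at 3.1]
3. m(0, 0, m(a, a, m(c, a, c)))  →  m(0, 0, m(a, a, c))   [R4 at 3.3]
4. m(0, 0, m(a, a, c))  →  m(0, 0, a)   [R4 at 3]
5. m(0, 0, a)  →  0   [R2 at ε]

0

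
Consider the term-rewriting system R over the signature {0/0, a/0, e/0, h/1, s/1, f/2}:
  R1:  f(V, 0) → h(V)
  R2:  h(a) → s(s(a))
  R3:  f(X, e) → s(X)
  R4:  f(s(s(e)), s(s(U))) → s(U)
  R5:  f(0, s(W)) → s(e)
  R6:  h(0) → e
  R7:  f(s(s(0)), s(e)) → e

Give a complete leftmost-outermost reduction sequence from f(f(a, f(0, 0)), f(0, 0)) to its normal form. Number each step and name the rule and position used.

s(s(a))

1. f(f(a, f(0, 0)), f(0, 0))  →  f(f(a, h(0)), f(0, 0))   [R1 at 1.2]
2. f(f(a, h(0)), f(0, 0))  →  f(f(a, e), f(0, 0))   [R6 at 1.2]
3. f(f(a, e), f(0, 0))  →  f(s(a), f(0, 0))   [R3 at 1]
4. f(s(a), f(0, 0))  →  f(s(a), h(0))   [R1 at 2]
5. f(s(a), h(0))  →  f(s(a), e)   [R6 at 2]
6. f(s(a), e)  →  s(s(a))   [R3 at ε]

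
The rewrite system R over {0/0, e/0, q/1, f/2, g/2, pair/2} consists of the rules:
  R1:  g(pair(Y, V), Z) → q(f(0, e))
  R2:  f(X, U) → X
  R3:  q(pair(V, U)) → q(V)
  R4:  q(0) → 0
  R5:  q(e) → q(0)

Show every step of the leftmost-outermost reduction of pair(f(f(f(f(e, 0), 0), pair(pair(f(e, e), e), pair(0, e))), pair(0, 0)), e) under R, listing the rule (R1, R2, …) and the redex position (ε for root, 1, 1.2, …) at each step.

1. pair(f(f(f(f(e, 0), 0), pair(pair(f(e, e), e), pair(0, e))), pair(0, 0)), e)  →  pair(f(f(f(e, 0), 0), pair(pair(f(e, e), e), pair(0, e))), e)   [R2 at 1]
2. pair(f(f(f(e, 0), 0), pair(pair(f(e, e), e), pair(0, e))), e)  →  pair(f(f(e, 0), 0), e)   [R2 at 1]
3. pair(f(f(e, 0), 0), e)  →  pair(f(e, 0), e)   [R2 at 1]
4. pair(f(e, 0), e)  →  pair(e, e)   [R2 at 1]

pair(e, e)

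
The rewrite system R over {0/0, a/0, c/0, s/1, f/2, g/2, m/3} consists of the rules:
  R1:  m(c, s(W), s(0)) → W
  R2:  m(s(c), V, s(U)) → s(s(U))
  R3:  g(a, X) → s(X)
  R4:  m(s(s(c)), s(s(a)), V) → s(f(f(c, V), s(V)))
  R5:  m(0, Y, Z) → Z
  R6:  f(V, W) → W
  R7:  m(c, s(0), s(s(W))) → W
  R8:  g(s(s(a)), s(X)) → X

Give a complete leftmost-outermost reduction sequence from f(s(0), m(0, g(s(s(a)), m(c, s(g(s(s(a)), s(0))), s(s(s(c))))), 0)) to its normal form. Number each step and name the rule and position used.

1. f(s(0), m(0, g(s(s(a)), m(c, s(g(s(s(a)), s(0))), s(s(s(c))))), 0))  →  m(0, g(s(s(a)), m(c, s(g(s(s(a)), s(0))), s(s(s(c))))), 0)   [R6 at ε]
2. m(0, g(s(s(a)), m(c, s(g(s(s(a)), s(0))), s(s(s(c))))), 0)  →  0   [R5 at ε]

0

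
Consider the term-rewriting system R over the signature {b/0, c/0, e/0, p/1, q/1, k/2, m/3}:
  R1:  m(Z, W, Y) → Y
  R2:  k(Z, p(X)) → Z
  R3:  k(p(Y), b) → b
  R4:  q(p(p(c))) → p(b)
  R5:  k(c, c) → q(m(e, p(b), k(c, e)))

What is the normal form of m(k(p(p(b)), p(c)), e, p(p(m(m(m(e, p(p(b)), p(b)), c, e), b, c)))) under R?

1. m(k(p(p(b)), p(c)), e, p(p(m(m(m(e, p(p(b)), p(b)), c, e), b, c))))  →  p(p(m(m(m(e, p(p(b)), p(b)), c, e), b, c)))   [R1 at ε]
2. p(p(m(m(m(e, p(p(b)), p(b)), c, e), b, c)))  →  p(p(c))   [R1 at 1.1]

p(p(c))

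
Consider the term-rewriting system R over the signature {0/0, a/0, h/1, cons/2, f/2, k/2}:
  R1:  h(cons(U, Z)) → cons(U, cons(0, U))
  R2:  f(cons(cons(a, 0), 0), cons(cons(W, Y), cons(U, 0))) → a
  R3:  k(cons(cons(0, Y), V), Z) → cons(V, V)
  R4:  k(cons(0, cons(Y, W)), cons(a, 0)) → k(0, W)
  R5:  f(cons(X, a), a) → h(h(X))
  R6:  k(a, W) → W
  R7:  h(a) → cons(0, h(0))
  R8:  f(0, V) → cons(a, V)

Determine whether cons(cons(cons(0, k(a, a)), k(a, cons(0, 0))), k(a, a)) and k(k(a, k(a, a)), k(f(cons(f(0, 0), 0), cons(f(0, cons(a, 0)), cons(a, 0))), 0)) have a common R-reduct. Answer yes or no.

Reduce t₁ = cons(cons(cons(0, k(a, a)), k(a, cons(0, 0))), k(a, a)):
1. cons(cons(cons(0, k(a, a)), k(a, cons(0, 0))), k(a, a))  →  cons(cons(cons(0, a), k(a, cons(0, 0))), k(a, a))   [R6 at 1.1.2]
2. cons(cons(cons(0, a), k(a, cons(0, 0))), k(a, a))  →  cons(cons(cons(0, a), cons(0, 0)), k(a, a))   [R6 at 1.2]
3. cons(cons(cons(0, a), cons(0, 0)), k(a, a))  →  cons(cons(cons(0, a), cons(0, 0)), a)   [R6 at 2]

Reduce t₂ = k(k(a, k(a, a)), k(f(cons(f(0, 0), 0), cons(f(0, cons(a, 0)), cons(a, 0))), 0)):
1. k(k(a, k(a, a)), k(f(cons(f(0, 0), 0), cons(f(0, cons(a, 0)), cons(a, 0))), 0))  →  k(k(a, a), k(f(cons(f(0, 0), 0), cons(f(0, cons(a, 0)), cons(a, 0))), 0))   [R6 at 1]
2. k(k(a, a), k(f(cons(f(0, 0), 0), cons(f(0, cons(a, 0)), cons(a, 0))), 0))  →  k(a, k(f(cons(f(0, 0), 0), cons(f(0, cons(a, 0)), cons(a, 0))), 0))   [R6 at 1]
3. k(a, k(f(cons(f(0, 0), 0), cons(f(0, cons(a, 0)), cons(a, 0))), 0))  →  k(f(cons(f(0, 0), 0), cons(f(0, cons(a, 0)), cons(a, 0))), 0)   [R6 at ε]
4. k(f(cons(f(0, 0), 0), cons(f(0, cons(a, 0)), cons(a, 0))), 0)  →  k(f(cons(cons(a, 0), 0), cons(f(0, cons(a, 0)), cons(a, 0))), 0)   [R8 at 1.1.1]
5. k(f(cons(cons(a, 0), 0), cons(f(0, cons(a, 0)), cons(a, 0))), 0)  →  k(f(cons(cons(a, 0), 0), cons(cons(a, cons(a, 0)), cons(a, 0))), 0)   [R8 at 1.2.1]
6. k(f(cons(cons(a, 0), 0), cons(cons(a, cons(a, 0)), cons(a, 0))), 0)  →  k(a, 0)   [R2 at 1]
7. k(a, 0)  →  0   [R6 at ε]

no — NF(t₁) = cons(cons(cons(0, a), cons(0, 0)), a), NF(t₂) = 0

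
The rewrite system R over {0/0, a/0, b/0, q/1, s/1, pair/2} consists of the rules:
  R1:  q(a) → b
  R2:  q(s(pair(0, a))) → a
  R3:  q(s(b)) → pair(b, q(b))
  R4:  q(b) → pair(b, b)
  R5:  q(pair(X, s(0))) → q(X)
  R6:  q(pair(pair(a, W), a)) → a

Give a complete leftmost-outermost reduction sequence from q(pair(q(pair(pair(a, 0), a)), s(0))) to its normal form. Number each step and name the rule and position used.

b

1. q(pair(q(pair(pair(a, 0), a)), s(0)))  →  q(q(pair(pair(a, 0), a)))   [R5 at ε]
2. q(q(pair(pair(a, 0), a)))  →  q(a)   [R6 at 1]
3. q(a)  →  b   [R1 at ε]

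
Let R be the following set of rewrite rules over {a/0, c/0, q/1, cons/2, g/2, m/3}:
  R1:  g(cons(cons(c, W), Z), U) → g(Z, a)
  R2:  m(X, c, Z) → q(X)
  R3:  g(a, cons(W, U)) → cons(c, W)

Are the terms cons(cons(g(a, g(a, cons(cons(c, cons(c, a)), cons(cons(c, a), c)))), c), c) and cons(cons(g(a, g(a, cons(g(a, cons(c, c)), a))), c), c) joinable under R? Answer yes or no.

yes — NF(t₁) = cons(cons(cons(c, c), c), c), NF(t₂) = cons(cons(cons(c, c), c), c)

Reduce t₁ = cons(cons(g(a, g(a, cons(cons(c, cons(c, a)), cons(cons(c, a), c)))), c), c):
1. cons(cons(g(a, g(a, cons(cons(c, cons(c, a)), cons(cons(c, a), c)))), c), c)  →  cons(cons(g(a, cons(c, cons(c, cons(c, a)))), c), c)   [R3 at 1.1.2]
2. cons(cons(g(a, cons(c, cons(c, cons(c, a)))), c), c)  →  cons(cons(cons(c, c), c), c)   [R3 at 1.1]

Reduce t₂ = cons(cons(g(a, g(a, cons(g(a, cons(c, c)), a))), c), c):
1. cons(cons(g(a, g(a, cons(g(a, cons(c, c)), a))), c), c)  →  cons(cons(g(a, cons(c, g(a, cons(c, c)))), c), c)   [R3 at 1.1.2]
2. cons(cons(g(a, cons(c, g(a, cons(c, c)))), c), c)  →  cons(cons(cons(c, c), c), c)   [R3 at 1.1]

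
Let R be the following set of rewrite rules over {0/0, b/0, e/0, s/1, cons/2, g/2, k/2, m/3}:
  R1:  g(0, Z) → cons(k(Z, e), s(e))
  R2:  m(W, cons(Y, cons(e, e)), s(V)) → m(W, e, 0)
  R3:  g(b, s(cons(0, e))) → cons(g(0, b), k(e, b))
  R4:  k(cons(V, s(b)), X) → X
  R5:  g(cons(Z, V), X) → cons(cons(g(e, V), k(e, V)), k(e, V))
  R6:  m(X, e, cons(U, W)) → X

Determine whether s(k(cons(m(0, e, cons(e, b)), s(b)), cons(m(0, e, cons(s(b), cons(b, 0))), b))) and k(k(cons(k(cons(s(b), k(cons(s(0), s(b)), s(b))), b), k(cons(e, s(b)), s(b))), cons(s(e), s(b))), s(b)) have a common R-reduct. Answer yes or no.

no — NF(t₁) = s(cons(0, b)), NF(t₂) = s(b)

Reduce t₁ = s(k(cons(m(0, e, cons(e, b)), s(b)), cons(m(0, e, cons(s(b), cons(b, 0))), b))):
1. s(k(cons(m(0, e, cons(e, b)), s(b)), cons(m(0, e, cons(s(b), cons(b, 0))), b)))  →  s(cons(m(0, e, cons(s(b), cons(b, 0))), b))   [R4 at 1]
2. s(cons(m(0, e, cons(s(b), cons(b, 0))), b))  →  s(cons(0, b))   [R6 at 1.1]

Reduce t₂ = k(k(cons(k(cons(s(b), k(cons(s(0), s(b)), s(b))), b), k(cons(e, s(b)), s(b))), cons(s(e), s(b))), s(b)):
1. k(k(cons(k(cons(s(b), k(cons(s(0), s(b)), s(b))), b), k(cons(e, s(b)), s(b))), cons(s(e), s(b))), s(b))  →  k(k(cons(k(cons(s(b), s(b)), b), k(cons(e, s(b)), s(b))), cons(s(e), s(b))), s(b))   [R4 at 1.1.1.1.2]
2. k(k(cons(k(cons(s(b), s(b)), b), k(cons(e, s(b)), s(b))), cons(s(e), s(b))), s(b))  →  k(k(cons(b, k(cons(e, s(b)), s(b))), cons(s(e), s(b))), s(b))   [R4 at 1.1.1]
3. k(k(cons(b, k(cons(e, s(b)), s(b))), cons(s(e), s(b))), s(b))  →  k(k(cons(b, s(b)), cons(s(e), s(b))), s(b))   [R4 at 1.1.2]
4. k(k(cons(b, s(b)), cons(s(e), s(b))), s(b))  →  k(cons(s(e), s(b)), s(b))   [R4 at 1]
5. k(cons(s(e), s(b)), s(b))  →  s(b)   [R4 at ε]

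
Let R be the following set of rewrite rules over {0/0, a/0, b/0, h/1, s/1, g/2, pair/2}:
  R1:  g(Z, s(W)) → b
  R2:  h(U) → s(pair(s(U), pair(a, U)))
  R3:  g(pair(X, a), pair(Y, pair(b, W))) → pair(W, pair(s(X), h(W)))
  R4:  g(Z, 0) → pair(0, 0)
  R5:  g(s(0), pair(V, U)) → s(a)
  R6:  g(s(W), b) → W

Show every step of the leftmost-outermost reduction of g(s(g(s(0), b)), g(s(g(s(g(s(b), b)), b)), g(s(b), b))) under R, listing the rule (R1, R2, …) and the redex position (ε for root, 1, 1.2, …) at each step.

0

1. g(s(g(s(0), b)), g(s(g(s(g(s(b), b)), b)), g(s(b), b)))  →  g(s(0), g(s(g(s(g(s(b), b)), b)), g(s(b), b)))   [R6 at 1.1]
2. g(s(0), g(s(g(s(g(s(b), b)), b)), g(s(b), b)))  →  g(s(0), g(s(g(s(b), b)), g(s(b), b)))   [R6 at 2.1.1]
3. g(s(0), g(s(g(s(b), b)), g(s(b), b)))  →  g(s(0), g(s(b), g(s(b), b)))   [R6 at 2.1.1]
4. g(s(0), g(s(b), g(s(b), b)))  →  g(s(0), g(s(b), b))   [R6 at 2.2]
5. g(s(0), g(s(b), b))  →  g(s(0), b)   [R6 at 2]
6. g(s(0), b)  →  0   [R6 at ε]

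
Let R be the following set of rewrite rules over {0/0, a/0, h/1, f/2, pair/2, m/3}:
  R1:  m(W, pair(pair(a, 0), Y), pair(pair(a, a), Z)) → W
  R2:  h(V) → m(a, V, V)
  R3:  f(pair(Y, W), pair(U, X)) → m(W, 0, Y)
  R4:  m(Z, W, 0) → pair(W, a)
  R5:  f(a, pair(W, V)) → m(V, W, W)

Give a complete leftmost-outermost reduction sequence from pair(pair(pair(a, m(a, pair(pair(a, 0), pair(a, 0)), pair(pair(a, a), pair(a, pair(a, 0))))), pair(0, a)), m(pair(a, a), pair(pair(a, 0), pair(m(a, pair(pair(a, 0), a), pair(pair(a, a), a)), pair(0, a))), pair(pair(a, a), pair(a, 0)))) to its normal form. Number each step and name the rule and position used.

pair(pair(pair(a, a), pair(0, a)), pair(a, a))

1. pair(pair(pair(a, m(a, pair(pair(a, 0), pair(a, 0)), pair(pair(a, a), pair(a, pair(a, 0))))), pair(0, a)), m(pair(a, a), pair(pair(a, 0), pair(m(a, pair(pair(a, 0), a), pair(pair(a, a), a)), pair(0, a))), pair(pair(a, a), pair(a, 0))))  →  pair(pair(pair(a, a), pair(0, a)), m(pair(a, a), pair(pair(a, 0), pair(m(a, pair(pair(a, 0), a), pair(pair(a, a), a)), pair(0, a))), pair(pair(a, a), pair(a, 0))))   [R1 at 1.1.2]
2. pair(pair(pair(a, a), pair(0, a)), m(pair(a, a), pair(pair(a, 0), pair(m(a, pair(pair(a, 0), a), pair(pair(a, a), a)), pair(0, a))), pair(pair(a, a), pair(a, 0))))  →  pair(pair(pair(a, a), pair(0, a)), pair(a, a))   [R1 at 2]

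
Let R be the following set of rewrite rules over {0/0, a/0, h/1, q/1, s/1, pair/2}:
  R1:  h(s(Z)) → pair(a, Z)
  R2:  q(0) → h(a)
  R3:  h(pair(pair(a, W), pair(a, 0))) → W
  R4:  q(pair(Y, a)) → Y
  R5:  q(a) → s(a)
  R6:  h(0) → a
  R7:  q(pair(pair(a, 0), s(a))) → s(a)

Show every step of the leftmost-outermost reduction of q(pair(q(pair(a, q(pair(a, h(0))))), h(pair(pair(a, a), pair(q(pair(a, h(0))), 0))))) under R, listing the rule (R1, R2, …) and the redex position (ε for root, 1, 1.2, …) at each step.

a

1. q(pair(q(pair(a, q(pair(a, h(0))))), h(pair(pair(a, a), pair(q(pair(a, h(0))), 0)))))  →  q(pair(q(pair(a, q(pair(a, a)))), h(pair(pair(a, a), pair(q(pair(a, h(0))), 0)))))   [R6 at 1.1.1.2.1.2]
2. q(pair(q(pair(a, q(pair(a, a)))), h(pair(pair(a, a), pair(q(pair(a, h(0))), 0)))))  →  q(pair(q(pair(a, a)), h(pair(pair(a, a), pair(q(pair(a, h(0))), 0)))))   [R4 at 1.1.1.2]
3. q(pair(q(pair(a, a)), h(pair(pair(a, a), pair(q(pair(a, h(0))), 0)))))  →  q(pair(a, h(pair(pair(a, a), pair(q(pair(a, h(0))), 0)))))   [R4 at 1.1]
4. q(pair(a, h(pair(pair(a, a), pair(q(pair(a, h(0))), 0)))))  →  q(pair(a, h(pair(pair(a, a), pair(q(pair(a, a)), 0)))))   [R6 at 1.2.1.2.1.1.2]
5. q(pair(a, h(pair(pair(a, a), pair(q(pair(a, a)), 0)))))  →  q(pair(a, h(pair(pair(a, a), pair(a, 0)))))   [R4 at 1.2.1.2.1]
6. q(pair(a, h(pair(pair(a, a), pair(a, 0)))))  →  q(pair(a, a))   [R3 at 1.2]
7. q(pair(a, a))  →  a   [R4 at ε]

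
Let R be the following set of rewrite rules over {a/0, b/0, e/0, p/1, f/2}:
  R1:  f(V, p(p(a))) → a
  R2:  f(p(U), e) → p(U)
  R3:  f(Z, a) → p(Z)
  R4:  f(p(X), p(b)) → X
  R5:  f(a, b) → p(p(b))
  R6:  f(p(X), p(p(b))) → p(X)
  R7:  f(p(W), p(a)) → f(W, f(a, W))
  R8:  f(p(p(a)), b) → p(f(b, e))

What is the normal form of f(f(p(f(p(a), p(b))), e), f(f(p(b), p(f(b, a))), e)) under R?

a

1. f(f(p(f(p(a), p(b))), e), f(f(p(b), p(f(b, a))), e))  →  f(p(f(p(a), p(b))), f(f(p(b), p(f(b, a))), e))   [R2 at 1]
2. f(p(f(p(a), p(b))), f(f(p(b), p(f(b, a))), e))  →  f(p(a), f(f(p(b), p(f(b, a))), e))   [R4 at 1.1]
3. f(p(a), f(f(p(b), p(f(b, a))), e))  →  f(p(a), f(f(p(b), p(p(b))), e))   [R3 at 2.1.2.1]
4. f(p(a), f(f(p(b), p(p(b))), e))  →  f(p(a), f(p(b), e))   [R6 at 2.1]
5. f(p(a), f(p(b), e))  →  f(p(a), p(b))   [R2 at 2]
6. f(p(a), p(b))  →  a   [R4 at ε]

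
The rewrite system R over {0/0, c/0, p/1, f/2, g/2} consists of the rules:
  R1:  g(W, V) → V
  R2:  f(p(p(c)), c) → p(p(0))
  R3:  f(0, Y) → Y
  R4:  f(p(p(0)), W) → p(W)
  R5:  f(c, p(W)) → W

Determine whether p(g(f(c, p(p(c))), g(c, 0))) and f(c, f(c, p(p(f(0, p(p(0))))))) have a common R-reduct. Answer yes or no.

Reduce t₁ = p(g(f(c, p(p(c))), g(c, 0))):
1. p(g(f(c, p(p(c))), g(c, 0)))  →  p(g(c, 0))   [R1 at 1]
2. p(g(c, 0))  →  p(0)   [R1 at 1]

Reduce t₂ = f(c, f(c, p(p(f(0, p(p(0))))))):
1. f(c, f(c, p(p(f(0, p(p(0)))))))  →  f(c, p(f(0, p(p(0)))))   [R5 at 2]
2. f(c, p(f(0, p(p(0)))))  →  f(0, p(p(0)))   [R5 at ε]
3. f(0, p(p(0)))  →  p(p(0))   [R3 at ε]

no — NF(t₁) = p(0), NF(t₂) = p(p(0))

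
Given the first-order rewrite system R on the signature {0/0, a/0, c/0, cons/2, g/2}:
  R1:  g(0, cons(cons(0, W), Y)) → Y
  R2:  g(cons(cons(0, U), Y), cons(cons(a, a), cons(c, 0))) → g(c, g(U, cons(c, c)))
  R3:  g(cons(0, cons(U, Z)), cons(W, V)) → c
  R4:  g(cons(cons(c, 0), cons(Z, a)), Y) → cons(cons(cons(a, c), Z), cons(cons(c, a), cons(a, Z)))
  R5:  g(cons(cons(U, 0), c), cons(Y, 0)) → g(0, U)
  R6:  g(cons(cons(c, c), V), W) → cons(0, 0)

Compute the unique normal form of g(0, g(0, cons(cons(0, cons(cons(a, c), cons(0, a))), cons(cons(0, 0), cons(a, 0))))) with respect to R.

1. g(0, g(0, cons(cons(0, cons(cons(a, c), cons(0, a))), cons(cons(0, 0), cons(a, 0)))))  →  g(0, cons(cons(0, 0), cons(a, 0)))   [R1 at 2]
2. g(0, cons(cons(0, 0), cons(a, 0)))  →  cons(a, 0)   [R1 at ε]

cons(a, 0)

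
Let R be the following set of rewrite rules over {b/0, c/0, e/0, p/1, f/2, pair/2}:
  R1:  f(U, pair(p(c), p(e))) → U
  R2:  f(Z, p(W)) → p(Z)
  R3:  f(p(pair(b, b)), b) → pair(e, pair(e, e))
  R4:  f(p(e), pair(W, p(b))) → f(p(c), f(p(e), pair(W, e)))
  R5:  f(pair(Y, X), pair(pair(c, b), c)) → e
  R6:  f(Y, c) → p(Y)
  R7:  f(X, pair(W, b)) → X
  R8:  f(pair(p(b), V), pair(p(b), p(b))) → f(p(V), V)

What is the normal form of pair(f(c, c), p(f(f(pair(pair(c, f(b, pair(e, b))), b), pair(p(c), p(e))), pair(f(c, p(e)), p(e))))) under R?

1. pair(f(c, c), p(f(f(pair(pair(c, f(b, pair(e, b))), b), pair(p(c), p(e))), pair(f(c, p(e)), p(e)))))  →  pair(p(c), p(f(f(pair(pair(c, f(b, pair(e, b))), b), pair(p(c), p(e))), pair(f(c, p(e)), p(e)))))   [R6 at 1]
2. pair(p(c), p(f(f(pair(pair(c, f(b, pair(e, b))), b), pair(p(c), p(e))), pair(f(c, p(e)), p(e)))))  →  pair(p(c), p(f(pair(pair(c, f(b, pair(e, b))), b), pair(f(c, p(e)), p(e)))))   [R1 at 2.1.1]
3. pair(p(c), p(f(pair(pair(c, f(b, pair(e, b))), b), pair(f(c, p(e)), p(e)))))  →  pair(p(c), p(f(pair(pair(c, b), b), pair(f(c, p(e)), p(e)))))   [R7 at 2.1.1.1.2]
4. pair(p(c), p(f(pair(pair(c, b), b), pair(f(c, p(e)), p(e)))))  →  pair(p(c), p(f(pair(pair(c, b), b), pair(p(c), p(e)))))   [R2 at 2.1.2.1]
5. pair(p(c), p(f(pair(pair(c, b), b), pair(p(c), p(e)))))  →  pair(p(c), p(pair(pair(c, b), b)))   [R1 at 2.1]

pair(p(c), p(pair(pair(c, b), b)))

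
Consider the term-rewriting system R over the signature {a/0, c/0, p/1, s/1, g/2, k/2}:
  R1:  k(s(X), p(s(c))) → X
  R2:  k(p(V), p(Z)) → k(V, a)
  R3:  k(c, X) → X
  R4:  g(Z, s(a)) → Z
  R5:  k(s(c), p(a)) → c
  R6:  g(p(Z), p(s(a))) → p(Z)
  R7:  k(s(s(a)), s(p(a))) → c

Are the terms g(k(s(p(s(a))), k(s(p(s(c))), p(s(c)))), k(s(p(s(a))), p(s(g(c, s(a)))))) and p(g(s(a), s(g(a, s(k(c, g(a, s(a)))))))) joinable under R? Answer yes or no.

yes — NF(t₁) = p(s(a)), NF(t₂) = p(s(a))

Reduce t₁ = g(k(s(p(s(a))), k(s(p(s(c))), p(s(c)))), k(s(p(s(a))), p(s(g(c, s(a)))))):
1. g(k(s(p(s(a))), k(s(p(s(c))), p(s(c)))), k(s(p(s(a))), p(s(g(c, s(a))))))  →  g(k(s(p(s(a))), p(s(c))), k(s(p(s(a))), p(s(g(c, s(a))))))   [R1 at 1.2]
2. g(k(s(p(s(a))), p(s(c))), k(s(p(s(a))), p(s(g(c, s(a))))))  →  g(p(s(a)), k(s(p(s(a))), p(s(g(c, s(a))))))   [R1 at 1]
3. g(p(s(a)), k(s(p(s(a))), p(s(g(c, s(a))))))  →  g(p(s(a)), k(s(p(s(a))), p(s(c))))   [R4 at 2.2.1.1]
4. g(p(s(a)), k(s(p(s(a))), p(s(c))))  →  g(p(s(a)), p(s(a)))   [R1 at 2]
5. g(p(s(a)), p(s(a)))  →  p(s(a))   [R6 at ε]

Reduce t₂ = p(g(s(a), s(g(a, s(k(c, g(a, s(a)))))))):
1. p(g(s(a), s(g(a, s(k(c, g(a, s(a))))))))  →  p(g(s(a), s(g(a, s(g(a, s(a)))))))   [R3 at 1.2.1.2.1]
2. p(g(s(a), s(g(a, s(g(a, s(a)))))))  →  p(g(s(a), s(g(a, s(a)))))   [R4 at 1.2.1.2.1]
3. p(g(s(a), s(g(a, s(a)))))  →  p(g(s(a), s(a)))   [R4 at 1.2.1]
4. p(g(s(a), s(a)))  →  p(s(a))   [R4 at 1]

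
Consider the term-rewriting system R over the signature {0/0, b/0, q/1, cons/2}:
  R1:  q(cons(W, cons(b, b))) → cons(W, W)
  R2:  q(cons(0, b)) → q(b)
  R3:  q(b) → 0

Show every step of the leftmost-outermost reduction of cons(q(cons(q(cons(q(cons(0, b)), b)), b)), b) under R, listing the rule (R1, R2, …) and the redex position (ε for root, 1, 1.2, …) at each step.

1. cons(q(cons(q(cons(q(cons(0, b)), b)), b)), b)  →  cons(q(cons(q(cons(q(b), b)), b)), b)   [R2 at 1.1.1.1.1]
2. cons(q(cons(q(cons(q(b), b)), b)), b)  →  cons(q(cons(q(cons(0, b)), b)), b)   [R3 at 1.1.1.1.1]
3. cons(q(cons(q(cons(0, b)), b)), b)  →  cons(q(cons(q(b), b)), b)   [R2 at 1.1.1]
4. cons(q(cons(q(b), b)), b)  →  cons(q(cons(0, b)), b)   [R3 at 1.1.1]
5. cons(q(cons(0, b)), b)  →  cons(q(b), b)   [R2 at 1]
6. cons(q(b), b)  →  cons(0, b)   [R3 at 1]

cons(0, b)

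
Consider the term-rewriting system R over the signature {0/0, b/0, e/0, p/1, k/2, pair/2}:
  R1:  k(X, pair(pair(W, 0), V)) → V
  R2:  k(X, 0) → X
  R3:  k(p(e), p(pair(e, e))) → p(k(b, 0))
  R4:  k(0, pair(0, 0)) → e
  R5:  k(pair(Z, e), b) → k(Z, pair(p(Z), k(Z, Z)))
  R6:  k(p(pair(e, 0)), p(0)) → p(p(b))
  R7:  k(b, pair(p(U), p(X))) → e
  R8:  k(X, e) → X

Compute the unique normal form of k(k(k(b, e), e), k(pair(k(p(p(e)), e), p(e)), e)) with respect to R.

1. k(k(k(b, e), e), k(pair(k(p(p(e)), e), p(e)), e))  →  k(k(b, e), k(pair(k(p(p(e)), e), p(e)), e))   [R8 at 1]
2. k(k(b, e), k(pair(k(p(p(e)), e), p(e)), e))  →  k(b, k(pair(k(p(p(e)), e), p(e)), e))   [R8 at 1]
3. k(b, k(pair(k(p(p(e)), e), p(e)), e))  →  k(b, pair(k(p(p(e)), e), p(e)))   [R8 at 2]
4. k(b, pair(k(p(p(e)), e), p(e)))  →  k(b, pair(p(p(e)), p(e)))   [R8 at 2.1]
5. k(b, pair(p(p(e)), p(e)))  →  e   [R7 at ε]

e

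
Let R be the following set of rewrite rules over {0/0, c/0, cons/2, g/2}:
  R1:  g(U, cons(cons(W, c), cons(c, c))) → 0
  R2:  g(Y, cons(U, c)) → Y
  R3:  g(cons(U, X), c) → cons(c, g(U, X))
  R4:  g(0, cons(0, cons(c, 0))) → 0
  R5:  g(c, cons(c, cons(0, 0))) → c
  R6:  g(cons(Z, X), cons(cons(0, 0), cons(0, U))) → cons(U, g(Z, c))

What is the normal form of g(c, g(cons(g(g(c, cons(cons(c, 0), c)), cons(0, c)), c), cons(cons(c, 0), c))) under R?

c

1. g(c, g(cons(g(g(c, cons(cons(c, 0), c)), cons(0, c)), c), cons(cons(c, 0), c)))  →  g(c, cons(g(g(c, cons(cons(c, 0), c)), cons(0, c)), c))   [R2 at 2]
2. g(c, cons(g(g(c, cons(cons(c, 0), c)), cons(0, c)), c))  →  c   [R2 at ε]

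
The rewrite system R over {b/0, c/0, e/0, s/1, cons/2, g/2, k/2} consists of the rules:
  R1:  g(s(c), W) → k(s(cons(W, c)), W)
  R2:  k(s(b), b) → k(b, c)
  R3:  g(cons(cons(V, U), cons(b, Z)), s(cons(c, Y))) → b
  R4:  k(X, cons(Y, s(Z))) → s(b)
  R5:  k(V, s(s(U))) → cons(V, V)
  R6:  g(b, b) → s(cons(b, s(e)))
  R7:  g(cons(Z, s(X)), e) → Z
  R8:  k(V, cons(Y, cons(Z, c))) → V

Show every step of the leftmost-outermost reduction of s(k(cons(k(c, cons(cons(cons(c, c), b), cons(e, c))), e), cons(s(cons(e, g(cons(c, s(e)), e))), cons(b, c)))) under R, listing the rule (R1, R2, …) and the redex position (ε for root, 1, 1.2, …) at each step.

s(cons(c, e))

1. s(k(cons(k(c, cons(cons(cons(c, c), b), cons(e, c))), e), cons(s(cons(e, g(cons(c, s(e)), e))), cons(b, c))))  →  s(cons(k(c, cons(cons(cons(c, c), b), cons(e, c))), e))   [R8 at 1]
2. s(cons(k(c, cons(cons(cons(c, c), b), cons(e, c))), e))  →  s(cons(c, e))   [R8 at 1.1]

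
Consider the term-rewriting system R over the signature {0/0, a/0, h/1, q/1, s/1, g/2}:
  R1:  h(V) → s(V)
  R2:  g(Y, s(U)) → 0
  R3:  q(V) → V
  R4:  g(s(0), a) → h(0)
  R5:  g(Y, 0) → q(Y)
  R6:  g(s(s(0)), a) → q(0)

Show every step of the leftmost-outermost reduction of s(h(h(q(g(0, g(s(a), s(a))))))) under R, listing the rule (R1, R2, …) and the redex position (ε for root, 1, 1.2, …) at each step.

1. s(h(h(q(g(0, g(s(a), s(a)))))))  →  s(s(h(q(g(0, g(s(a), s(a)))))))   [R1 at 1]
2. s(s(h(q(g(0, g(s(a), s(a)))))))  →  s(s(s(q(g(0, g(s(a), s(a)))))))   [R1 at 1.1]
3. s(s(s(q(g(0, g(s(a), s(a)))))))  →  s(s(s(g(0, g(s(a), s(a))))))   [R3 at 1.1.1]
4. s(s(s(g(0, g(s(a), s(a))))))  →  s(s(s(g(0, 0))))   [R2 at 1.1.1.2]
5. s(s(s(g(0, 0))))  →  s(s(s(q(0))))   [R5 at 1.1.1]
6. s(s(s(q(0))))  →  s(s(s(0)))   [R3 at 1.1.1]

s(s(s(0)))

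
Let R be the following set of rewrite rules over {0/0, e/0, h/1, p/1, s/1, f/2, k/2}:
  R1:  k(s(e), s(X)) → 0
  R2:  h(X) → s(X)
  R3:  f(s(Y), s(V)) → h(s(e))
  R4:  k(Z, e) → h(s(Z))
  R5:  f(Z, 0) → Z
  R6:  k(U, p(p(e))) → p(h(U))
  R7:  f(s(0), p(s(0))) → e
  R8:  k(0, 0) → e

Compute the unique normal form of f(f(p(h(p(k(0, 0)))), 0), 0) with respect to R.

1. f(f(p(h(p(k(0, 0)))), 0), 0)  →  f(p(h(p(k(0, 0)))), 0)   [R5 at ε]
2. f(p(h(p(k(0, 0)))), 0)  →  p(h(p(k(0, 0))))   [R5 at ε]
3. p(h(p(k(0, 0))))  →  p(s(p(k(0, 0))))   [R2 at 1]
4. p(s(p(k(0, 0))))  →  p(s(p(e)))   [R8 at 1.1.1]

p(s(p(e)))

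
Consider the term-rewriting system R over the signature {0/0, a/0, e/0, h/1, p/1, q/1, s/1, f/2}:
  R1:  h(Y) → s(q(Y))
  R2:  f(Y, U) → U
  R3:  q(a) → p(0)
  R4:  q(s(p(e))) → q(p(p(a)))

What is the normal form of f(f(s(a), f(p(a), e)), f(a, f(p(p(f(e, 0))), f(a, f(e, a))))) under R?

a

1. f(f(s(a), f(p(a), e)), f(a, f(p(p(f(e, 0))), f(a, f(e, a)))))  →  f(a, f(p(p(f(e, 0))), f(a, f(e, a))))   [R2 at ε]
2. f(a, f(p(p(f(e, 0))), f(a, f(e, a))))  →  f(p(p(f(e, 0))), f(a, f(e, a)))   [R2 at ε]
3. f(p(p(f(e, 0))), f(a, f(e, a)))  →  f(a, f(e, a))   [R2 at ε]
4. f(a, f(e, a))  →  f(e, a)   [R2 at ε]
5. f(e, a)  →  a   [R2 at ε]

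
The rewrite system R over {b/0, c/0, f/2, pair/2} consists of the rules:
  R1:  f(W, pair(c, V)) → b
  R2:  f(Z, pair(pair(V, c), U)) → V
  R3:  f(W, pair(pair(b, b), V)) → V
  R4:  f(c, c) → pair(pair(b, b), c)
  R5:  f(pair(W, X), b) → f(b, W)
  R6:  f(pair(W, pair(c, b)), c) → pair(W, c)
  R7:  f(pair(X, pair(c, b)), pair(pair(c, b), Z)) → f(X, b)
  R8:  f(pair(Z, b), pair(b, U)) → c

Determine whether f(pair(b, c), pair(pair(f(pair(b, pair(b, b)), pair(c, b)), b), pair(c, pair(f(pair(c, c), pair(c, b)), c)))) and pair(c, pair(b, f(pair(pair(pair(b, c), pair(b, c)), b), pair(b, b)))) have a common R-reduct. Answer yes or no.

yes — NF(t₁) = pair(c, pair(b, c)), NF(t₂) = pair(c, pair(b, c))

Reduce t₁ = f(pair(b, c), pair(pair(f(pair(b, pair(b, b)), pair(c, b)), b), pair(c, pair(f(pair(c, c), pair(c, b)), c)))):
1. f(pair(b, c), pair(pair(f(pair(b, pair(b, b)), pair(c, b)), b), pair(c, pair(f(pair(c, c), pair(c, b)), c))))  →  f(pair(b, c), pair(pair(b, b), pair(c, pair(f(pair(c, c), pair(c, b)), c))))   [R1 at 2.1.1]
2. f(pair(b, c), pair(pair(b, b), pair(c, pair(f(pair(c, c), pair(c, b)), c))))  →  pair(c, pair(f(pair(c, c), pair(c, b)), c))   [R3 at ε]
3. pair(c, pair(f(pair(c, c), pair(c, b)), c))  →  pair(c, pair(b, c))   [R1 at 2.1]

Reduce t₂ = pair(c, pair(b, f(pair(pair(pair(b, c), pair(b, c)), b), pair(b, b)))):
1. pair(c, pair(b, f(pair(pair(pair(b, c), pair(b, c)), b), pair(b, b))))  →  pair(c, pair(b, c))   [R8 at 2.2]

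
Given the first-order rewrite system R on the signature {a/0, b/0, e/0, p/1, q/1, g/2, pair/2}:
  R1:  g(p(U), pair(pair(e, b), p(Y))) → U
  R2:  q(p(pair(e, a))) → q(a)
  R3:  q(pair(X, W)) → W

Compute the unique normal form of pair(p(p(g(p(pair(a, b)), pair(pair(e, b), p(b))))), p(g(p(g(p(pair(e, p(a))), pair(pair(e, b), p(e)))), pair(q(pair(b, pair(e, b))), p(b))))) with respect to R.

pair(p(p(pair(a, b))), p(pair(e, p(a))))

1. pair(p(p(g(p(pair(a, b)), pair(pair(e, b), p(b))))), p(g(p(g(p(pair(e, p(a))), pair(pair(e, b), p(e)))), pair(q(pair(b, pair(e, b))), p(b)))))  →  pair(p(p(pair(a, b))), p(g(p(g(p(pair(e, p(a))), pair(pair(e, b), p(e)))), pair(q(pair(b, pair(e, b))), p(b)))))   [R1 at 1.1.1]
2. pair(p(p(pair(a, b))), p(g(p(g(p(pair(e, p(a))), pair(pair(e, b), p(e)))), pair(q(pair(b, pair(e, b))), p(b)))))  →  pair(p(p(pair(a, b))), p(g(p(pair(e, p(a))), pair(q(pair(b, pair(e, b))), p(b)))))   [R1 at 2.1.1.1]
3. pair(p(p(pair(a, b))), p(g(p(pair(e, p(a))), pair(q(pair(b, pair(e, b))), p(b)))))  →  pair(p(p(pair(a, b))), p(g(p(pair(e, p(a))), pair(pair(e, b), p(b)))))   [R3 at 2.1.2.1]
4. pair(p(p(pair(a, b))), p(g(p(pair(e, p(a))), pair(pair(e, b), p(b)))))  →  pair(p(p(pair(a, b))), p(pair(e, p(a))))   [R1 at 2.1]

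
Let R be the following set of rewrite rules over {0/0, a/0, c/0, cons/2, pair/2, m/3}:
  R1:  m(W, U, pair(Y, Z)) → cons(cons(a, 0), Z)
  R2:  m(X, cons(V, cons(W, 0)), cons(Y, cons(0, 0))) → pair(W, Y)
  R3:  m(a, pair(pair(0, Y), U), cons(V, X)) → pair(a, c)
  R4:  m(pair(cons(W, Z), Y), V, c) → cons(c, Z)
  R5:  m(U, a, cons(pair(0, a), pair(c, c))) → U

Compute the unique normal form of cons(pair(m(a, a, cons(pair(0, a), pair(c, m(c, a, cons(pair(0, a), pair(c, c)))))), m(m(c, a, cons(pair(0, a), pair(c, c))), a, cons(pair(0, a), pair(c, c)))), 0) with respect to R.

1. cons(pair(m(a, a, cons(pair(0, a), pair(c, m(c, a, cons(pair(0, a), pair(c, c)))))), m(m(c, a, cons(pair(0, a), pair(c, c))), a, cons(pair(0, a), pair(c, c)))), 0)  →  cons(pair(m(a, a, cons(pair(0, a), pair(c, c))), m(m(c, a, cons(pair(0, a), pair(c, c))), a, cons(pair(0, a), pair(c, c)))), 0)   [R5 at 1.1.3.2.2]
2. cons(pair(m(a, a, cons(pair(0, a), pair(c, c))), m(m(c, a, cons(pair(0, a), pair(c, c))), a, cons(pair(0, a), pair(c, c)))), 0)  →  cons(pair(a, m(m(c, a, cons(pair(0, a), pair(c, c))), a, cons(pair(0, a), pair(c, c)))), 0)   [R5 at 1.1]
3. cons(pair(a, m(m(c, a, cons(pair(0, a), pair(c, c))), a, cons(pair(0, a), pair(c, c)))), 0)  →  cons(pair(a, m(c, a, cons(pair(0, a), pair(c, c)))), 0)   [R5 at 1.2]
4. cons(pair(a, m(c, a, cons(pair(0, a), pair(c, c)))), 0)  →  cons(pair(a, c), 0)   [R5 at 1.2]

cons(pair(a, c), 0)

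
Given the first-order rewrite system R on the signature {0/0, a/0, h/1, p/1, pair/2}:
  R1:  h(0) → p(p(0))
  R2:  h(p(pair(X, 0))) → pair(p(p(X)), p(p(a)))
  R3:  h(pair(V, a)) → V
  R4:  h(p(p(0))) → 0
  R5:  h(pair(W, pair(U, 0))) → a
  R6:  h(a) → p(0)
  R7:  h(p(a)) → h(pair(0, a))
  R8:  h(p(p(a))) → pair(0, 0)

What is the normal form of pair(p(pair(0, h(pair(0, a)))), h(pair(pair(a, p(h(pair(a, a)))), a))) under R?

1. pair(p(pair(0, h(pair(0, a)))), h(pair(pair(a, p(h(pair(a, a)))), a)))  →  pair(p(pair(0, 0)), h(pair(pair(a, p(h(pair(a, a)))), a)))   [R3 at 1.1.2]
2. pair(p(pair(0, 0)), h(pair(pair(a, p(h(pair(a, a)))), a)))  →  pair(p(pair(0, 0)), pair(a, p(h(pair(a, a)))))   [R3 at 2]
3. pair(p(pair(0, 0)), pair(a, p(h(pair(a, a)))))  →  pair(p(pair(0, 0)), pair(a, p(a)))   [R3 at 2.2.1]

pair(p(pair(0, 0)), pair(a, p(a)))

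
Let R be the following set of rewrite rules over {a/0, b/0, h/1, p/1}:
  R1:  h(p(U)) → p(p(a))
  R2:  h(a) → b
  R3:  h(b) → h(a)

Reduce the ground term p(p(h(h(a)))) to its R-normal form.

p(p(b))

1. p(p(h(h(a))))  →  p(p(h(b)))   [R2 at 1.1.1]
2. p(p(h(b)))  →  p(p(h(a)))   [R3 at 1.1]
3. p(p(h(a)))  →  p(p(b))   [R2 at 1.1]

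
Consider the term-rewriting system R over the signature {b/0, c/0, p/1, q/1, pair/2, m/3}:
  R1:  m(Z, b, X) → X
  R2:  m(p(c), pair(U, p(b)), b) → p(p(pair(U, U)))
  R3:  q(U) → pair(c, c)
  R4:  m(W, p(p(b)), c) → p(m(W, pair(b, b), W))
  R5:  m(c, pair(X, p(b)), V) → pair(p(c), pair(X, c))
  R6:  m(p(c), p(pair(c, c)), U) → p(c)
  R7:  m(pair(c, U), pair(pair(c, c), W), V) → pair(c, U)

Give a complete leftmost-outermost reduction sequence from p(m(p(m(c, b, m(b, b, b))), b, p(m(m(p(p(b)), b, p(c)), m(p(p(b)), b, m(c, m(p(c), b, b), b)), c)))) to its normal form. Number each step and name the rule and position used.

p(p(c))

1. p(m(p(m(c, b, m(b, b, b))), b, p(m(m(p(p(b)), b, p(c)), m(p(p(b)), b, m(c, m(p(c), b, b), b)), c))))  →  p(p(m(m(p(p(b)), b, p(c)), m(p(p(b)), b, m(c, m(p(c), b, b), b)), c)))   [R1 at 1]
2. p(p(m(m(p(p(b)), b, p(c)), m(p(p(b)), b, m(c, m(p(c), b, b), b)), c)))  →  p(p(m(p(c), m(p(p(b)), b, m(c, m(p(c), b, b), b)), c)))   [R1 at 1.1.1]
3. p(p(m(p(c), m(p(p(b)), b, m(c, m(p(c), b, b), b)), c)))  →  p(p(m(p(c), m(c, m(p(c), b, b), b), c)))   [R1 at 1.1.2]
4. p(p(m(p(c), m(c, m(p(c), b, b), b), c)))  →  p(p(m(p(c), m(c, b, b), c)))   [R1 at 1.1.2.2]
5. p(p(m(p(c), m(c, b, b), c)))  →  p(p(m(p(c), b, c)))   [R1 at 1.1.2]
6. p(p(m(p(c), b, c)))  →  p(p(c))   [R1 at 1.1]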